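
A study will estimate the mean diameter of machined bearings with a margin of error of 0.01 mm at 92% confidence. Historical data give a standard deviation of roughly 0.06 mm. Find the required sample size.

For a mean, the margin of error is E = z·σ/√n, so n = (zσ/E)².
At 92% confidence, z = 1.751.
n = (1.751 × 0.06 / 0.01)² = 110.38
Round up: n = 111.

n = 111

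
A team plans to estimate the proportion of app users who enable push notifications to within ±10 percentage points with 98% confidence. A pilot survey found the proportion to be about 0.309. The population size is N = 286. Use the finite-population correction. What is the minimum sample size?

For a proportion with margin E = 0.1 at 98% confidence, z = 2.326.
n = p̂(1−p̂)(z/E)² = 0.309 × 0.691 × (2.326/0.1)² = 115.52 — call this n₀.
Finite-population correction with N = 286: n = n₀ / (1 + (n₀−1)/N) = 115.52 / 1.4 = 82.51
Round up: n = 83.

83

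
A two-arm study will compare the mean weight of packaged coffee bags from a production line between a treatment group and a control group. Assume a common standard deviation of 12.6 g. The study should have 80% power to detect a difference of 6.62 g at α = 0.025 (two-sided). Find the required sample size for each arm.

69 per group

For two equal groups, n per group = 2·((z_{α/2} + z_β)·σ/δ)².
z_{α/2} = 2.241; z_β = 0.842 (power 80%).
n = 2 × (3.083 × 12.6 / 6.62)² = 2 × 34.43 = 68.86
Round up: n = 69 per group.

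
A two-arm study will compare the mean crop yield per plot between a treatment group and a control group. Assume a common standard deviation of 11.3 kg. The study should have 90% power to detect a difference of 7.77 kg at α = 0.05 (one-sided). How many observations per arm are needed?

37 per group

For two equal groups, n per group = 2·((z_α + z_β)·σ/δ)².
z_α = 1.645; z_β = 1.282 (power 90%).
n = 2 × (2.927 × 11.3 / 7.77)² = 2 × 18.12 = 36.24
Round up: n = 37 per group.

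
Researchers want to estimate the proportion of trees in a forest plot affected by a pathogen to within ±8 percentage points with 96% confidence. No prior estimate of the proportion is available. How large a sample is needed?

For a proportion with margin E = 0.08 at 96% confidence, z = 2.054.
With no prior estimate, use p = 0.5, which maximizes p(1−p) at 0.25.
n = 0.25 × (z/E)² = 0.25 × (2.054/0.08)² = 164.80
Round up: n = 165.

165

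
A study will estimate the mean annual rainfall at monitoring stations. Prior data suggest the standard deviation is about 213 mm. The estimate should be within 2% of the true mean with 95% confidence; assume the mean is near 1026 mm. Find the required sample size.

For a mean, the margin of error is E = z·σ/√n, so n = (zσ/E)².
At 95% confidence, z = 1.960.
E = 2% of 1026 = 20.52 mm.
n = (1.960 × 213 / 20.52)² = 413.92
Round up: n = 414.

n = 414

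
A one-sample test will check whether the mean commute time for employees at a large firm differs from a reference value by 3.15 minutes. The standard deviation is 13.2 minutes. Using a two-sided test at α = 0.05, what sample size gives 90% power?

185

For a one-sample z-test, n = ((z_{α/2} + z_β)·σ/δ)².
z_{α/2} = 1.960 (two-sided α = 0.05); z_β = 1.282 (power 90% → β = 0.1).
n = (3.242 × 13.2 / 3.15)² = 184.57
Round up: n = 185.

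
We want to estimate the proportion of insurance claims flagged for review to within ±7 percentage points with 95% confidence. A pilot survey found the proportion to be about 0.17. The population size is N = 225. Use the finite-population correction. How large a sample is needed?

75

For a proportion with margin E = 0.07 at 95% confidence, z = 1.960.
n = p̂(1−p̂)(z/E)² = 0.17 × 0.83 × (1.960/0.07)² = 110.62 — call this n₀.
Finite-population correction with N = 225: n = n₀ / (1 + (n₀−1)/N) = 110.62 / 1.487 = 74.39
Round up: n = 75.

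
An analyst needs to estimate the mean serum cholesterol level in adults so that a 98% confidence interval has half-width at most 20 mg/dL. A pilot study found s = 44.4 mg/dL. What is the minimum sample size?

n = 27

For a mean, the margin of error is E = z·σ/√n, so n = (zσ/E)².
At 98% confidence, z = 2.326.
n = (2.326 × 44.4 / 20)² = 26.66
Round up: n = 27.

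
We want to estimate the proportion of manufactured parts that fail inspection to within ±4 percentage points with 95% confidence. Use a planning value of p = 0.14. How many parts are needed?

290

For a proportion with margin E = 0.04 at 95% confidence, z = 1.960.
n = p̂(1−p̂)(z/E)² = 0.14 × 0.86 × (1.960/0.04)² = 289.08
Round up: n = 290.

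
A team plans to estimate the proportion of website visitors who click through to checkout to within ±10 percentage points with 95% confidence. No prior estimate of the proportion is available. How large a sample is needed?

97

For a proportion with margin E = 0.1 at 95% confidence, z = 1.960.
With no prior estimate, use p = 0.5, which maximizes p(1−p) at 0.25.
n = 0.25 × (z/E)² = 0.25 × (1.960/0.1)² = 96.04
Round up: n = 97.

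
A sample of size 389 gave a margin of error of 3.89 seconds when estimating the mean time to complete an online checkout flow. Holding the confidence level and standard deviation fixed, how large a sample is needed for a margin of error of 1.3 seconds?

3484

Margin of error scales as 1/√n, so n₂ = n₁·(E₁/E₂)².
n₂ = 389 × (3.89/1.3)² = 389 × 8.954 = 3483.11
Round up: n₂ = 3484.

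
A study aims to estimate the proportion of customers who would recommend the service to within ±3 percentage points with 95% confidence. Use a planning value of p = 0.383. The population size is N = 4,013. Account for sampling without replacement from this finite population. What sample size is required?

n = 807

For a proportion with margin E = 0.03 at 95% confidence, z = 1.960.
n = p̂(1−p̂)(z/E)² = 0.383 × 0.617 × (1.960/0.03)² = 1008.68 — call this n₀.
Finite-population correction with N = 4,013: n = n₀ / (1 + (n₀−1)/N) = 1008.68 / 1.251 = 806.30
Round up: n = 807.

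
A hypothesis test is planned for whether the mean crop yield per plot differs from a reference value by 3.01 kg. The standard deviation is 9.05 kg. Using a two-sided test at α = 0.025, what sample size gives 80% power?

For a one-sample z-test, n = ((z_{α/2} + z_β)·σ/δ)².
z_{α/2} = 2.241 (two-sided α = 0.025); z_β = 0.842 (power 80% → β = 0.2).
n = (3.083 × 9.05 / 3.01)² = 85.92
Round up: n = 86.

86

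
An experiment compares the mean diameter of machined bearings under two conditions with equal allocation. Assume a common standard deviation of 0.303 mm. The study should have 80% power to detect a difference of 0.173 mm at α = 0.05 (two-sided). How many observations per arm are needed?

For two equal groups, n per group = 2·((z_{α/2} + z_β)·σ/δ)².
z_{α/2} = 1.960; z_β = 0.842 (power 80%).
n = 2 × (2.802 × 0.303 / 0.173)² = 2 × 24.08 = 48.16
Round up: n = 49 per group.

49 per group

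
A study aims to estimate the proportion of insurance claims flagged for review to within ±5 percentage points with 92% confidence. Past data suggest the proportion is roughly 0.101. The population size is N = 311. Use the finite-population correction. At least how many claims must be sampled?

For a proportion with margin E = 0.05 at 92% confidence, z = 1.751.
n = p̂(1−p̂)(z/E)² = 0.101 × 0.899 × (1.751/0.05)² = 111.36 — call this n₀.
Finite-population correction with N = 311: n = n₀ / (1 + (n₀−1)/N) = 111.36 / 1.355 = 82.18
Round up: n = 83.

n = 83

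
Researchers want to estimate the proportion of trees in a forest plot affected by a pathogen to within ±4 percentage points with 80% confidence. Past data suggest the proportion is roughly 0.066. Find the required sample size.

For a proportion with margin E = 0.04 at 80% confidence, z = 1.282.
n = p̂(1−p̂)(z/E)² = 0.066 × 0.934 × (1.282/0.04)² = 63.32
Round up: n = 64.

64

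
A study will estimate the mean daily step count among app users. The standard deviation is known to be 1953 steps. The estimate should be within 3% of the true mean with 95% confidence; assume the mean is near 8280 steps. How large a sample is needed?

For a mean, the margin of error is E = z·σ/√n, so n = (zσ/E)².
At 95% confidence, z = 1.960.
E = 3% of 8280 = 248.4 steps.
n = (1.960 × 1953 / 248.4)² = 237.47
Round up: n = 238.

n = 238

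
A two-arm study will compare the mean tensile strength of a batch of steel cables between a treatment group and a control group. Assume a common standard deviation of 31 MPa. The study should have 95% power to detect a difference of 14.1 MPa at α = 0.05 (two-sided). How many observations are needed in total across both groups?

252 total

For two equal groups, n per group = 2·((z_{α/2} + z_β)·σ/δ)².
z_{α/2} = 1.960; z_β = 1.645 (power 95%).
n = 2 × (3.605 × 31 / 14.1)² = 2 × 62.82 = 125.64
Round up: n = 126 per group.
Total across both groups: 2 × 126 = 252.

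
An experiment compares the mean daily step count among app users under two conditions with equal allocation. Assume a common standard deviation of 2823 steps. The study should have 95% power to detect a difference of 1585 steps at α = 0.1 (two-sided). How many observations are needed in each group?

69 per group

For two equal groups, n per group = 2·((z_{α/2} + z_β)·σ/δ)².
z_{α/2} = 1.645; z_β = 1.645 (power 95%).
n = 2 × (3.290 × 2823 / 1585)² = 2 × 34.34 = 68.68
Round up: n = 69 per group.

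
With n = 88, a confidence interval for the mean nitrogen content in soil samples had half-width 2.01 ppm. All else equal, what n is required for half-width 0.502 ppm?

n = 1411

Margin of error scales as 1/√n, so n₂ = n₁·(E₁/E₂)².
n₂ = 88 × (2.01/0.502)² = 88 × 16.03 = 1410.64
Round up: n₂ = 1411.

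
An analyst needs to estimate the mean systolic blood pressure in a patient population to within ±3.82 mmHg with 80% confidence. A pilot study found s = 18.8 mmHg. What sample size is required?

n = 40

For a mean, the margin of error is E = z·σ/√n, so n = (zσ/E)².
At 80% confidence, z = 1.282.
n = (1.282 × 18.8 / 3.82)² = 39.81
Round up: n = 40.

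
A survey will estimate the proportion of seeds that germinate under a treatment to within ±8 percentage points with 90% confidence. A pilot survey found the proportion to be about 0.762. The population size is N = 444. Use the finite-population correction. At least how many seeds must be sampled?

For a proportion with margin E = 0.08 at 90% confidence, z = 1.645.
n = p̂(1−p̂)(z/E)² = 0.762 × 0.238 × (1.645/0.08)² = 76.68 — call this n₀.
Finite-population correction with N = 444: n = n₀ / (1 + (n₀−1)/N) = 76.68 / 1.17 = 65.54
Round up: n = 66.

66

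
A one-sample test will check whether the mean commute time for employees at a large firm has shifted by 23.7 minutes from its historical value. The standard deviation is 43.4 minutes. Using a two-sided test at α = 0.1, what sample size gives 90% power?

For a one-sample z-test, n = ((z_{α/2} + z_β)·σ/δ)².
z_{α/2} = 1.645 (two-sided α = 0.1); z_β = 1.282 (power 90% → β = 0.1).
n = (2.927 × 43.4 / 23.7)² = 28.73
Round up: n = 29.

29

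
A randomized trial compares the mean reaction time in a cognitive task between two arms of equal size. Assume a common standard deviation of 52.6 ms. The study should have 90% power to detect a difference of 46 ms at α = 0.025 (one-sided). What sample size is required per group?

For two equal groups, n per group = 2·((z_α + z_β)·σ/δ)².
z_α = 1.960; z_β = 1.282 (power 90%).
n = 2 × (3.242 × 52.6 / 46)² = 2 × 13.74 = 27.48
Round up: n = 28 per group.

28 per group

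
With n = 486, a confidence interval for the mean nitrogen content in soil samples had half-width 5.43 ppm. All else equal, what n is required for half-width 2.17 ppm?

Margin of error scales as 1/√n, so n₂ = n₁·(E₁/E₂)².
n₂ = 486 × (5.43/2.17)² = 486 × 6.262 = 3043.33
Round up: n₂ = 3044.

3044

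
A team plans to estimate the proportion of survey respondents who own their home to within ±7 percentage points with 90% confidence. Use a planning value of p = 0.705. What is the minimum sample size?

For a proportion with margin E = 0.07 at 90% confidence, z = 1.645.
n = p̂(1−p̂)(z/E)² = 0.705 × 0.295 × (1.645/0.07)² = 114.85
Round up: n = 115.

115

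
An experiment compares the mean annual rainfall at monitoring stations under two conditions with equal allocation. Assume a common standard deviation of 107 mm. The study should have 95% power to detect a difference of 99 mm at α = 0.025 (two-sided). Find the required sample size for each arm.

36 per group

For two equal groups, n per group = 2·((z_{α/2} + z_β)·σ/δ)².
z_{α/2} = 2.241; z_β = 1.645 (power 95%).
n = 2 × (3.886 × 107 / 99)² = 2 × 17.64 = 35.28
Round up: n = 36 per group.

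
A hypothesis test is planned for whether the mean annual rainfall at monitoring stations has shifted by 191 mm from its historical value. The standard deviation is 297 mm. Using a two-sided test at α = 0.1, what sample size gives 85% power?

For a one-sample z-test, n = ((z_{α/2} + z_β)·σ/δ)².
z_{α/2} = 1.645 (two-sided α = 0.1); z_β = 1.036 (power 85% → β = 0.15).
n = (2.681 × 297 / 191)² = 17.38
Round up: n = 18.

18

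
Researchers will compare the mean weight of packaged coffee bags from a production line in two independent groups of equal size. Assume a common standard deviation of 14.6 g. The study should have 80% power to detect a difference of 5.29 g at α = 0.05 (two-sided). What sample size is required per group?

For two equal groups, n per group = 2·((z_{α/2} + z_β)·σ/δ)².
z_{α/2} = 1.960; z_β = 0.842 (power 80%).
n = 2 × (2.802 × 14.6 / 5.29)² = 2 × 59.80 = 119.60
Round up: n = 120 per group.

120 per group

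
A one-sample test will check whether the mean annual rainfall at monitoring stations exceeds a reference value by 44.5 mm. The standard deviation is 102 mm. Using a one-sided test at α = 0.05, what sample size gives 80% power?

For a one-sample z-test, n = ((z_α + z_β)·σ/δ)².
z_α = 1.645 (one-sided α = 0.05); z_β = 0.842 (power 80% → β = 0.2).
n = (2.487 × 102 / 44.5)² = 32.50
Round up: n = 33.

n = 33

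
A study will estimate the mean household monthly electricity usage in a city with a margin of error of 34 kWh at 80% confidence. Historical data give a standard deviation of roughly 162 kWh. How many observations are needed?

For a mean, the margin of error is E = z·σ/√n, so n = (zσ/E)².
At 80% confidence, z = 1.282.
n = (1.282 × 162 / 34)² = 37.31
Round up: n = 38.

38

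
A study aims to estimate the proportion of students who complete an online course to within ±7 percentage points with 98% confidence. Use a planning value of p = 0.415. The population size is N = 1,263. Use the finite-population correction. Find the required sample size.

n = 222

For a proportion with margin E = 0.07 at 98% confidence, z = 2.326.
n = p̂(1−p̂)(z/E)² = 0.415 × 0.585 × (2.326/0.07)² = 268.06 — call this n₀.
Finite-population correction with N = 1,263: n = n₀ / (1 + (n₀−1)/N) = 268.06 / 1.211 = 221.35
Round up: n = 222.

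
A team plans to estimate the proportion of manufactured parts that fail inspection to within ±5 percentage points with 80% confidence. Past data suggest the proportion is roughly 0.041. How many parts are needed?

26

For a proportion with margin E = 0.05 at 80% confidence, z = 1.282.
n = p̂(1−p̂)(z/E)² = 0.041 × 0.959 × (1.282/0.05)² = 25.85
Round up: n = 26.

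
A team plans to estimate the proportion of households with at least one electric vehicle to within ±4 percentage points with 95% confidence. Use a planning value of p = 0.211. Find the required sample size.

400

For a proportion with margin E = 0.04 at 95% confidence, z = 1.960.
n = p̂(1−p̂)(z/E)² = 0.211 × 0.789 × (1.960/0.04)² = 399.72
Round up: n = 400.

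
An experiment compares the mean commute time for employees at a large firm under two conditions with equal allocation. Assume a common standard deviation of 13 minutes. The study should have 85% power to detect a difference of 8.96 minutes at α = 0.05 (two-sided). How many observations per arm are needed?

38 per group

For two equal groups, n per group = 2·((z_{α/2} + z_β)·σ/δ)².
z_{α/2} = 1.960; z_β = 1.036 (power 85%).
n = 2 × (2.996 × 13 / 8.96)² = 2 × 18.90 = 37.80
Round up: n = 38 per group.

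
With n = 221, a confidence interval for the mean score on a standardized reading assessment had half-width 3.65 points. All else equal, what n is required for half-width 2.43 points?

n = 499

Margin of error scales as 1/√n, so n₂ = n₁·(E₁/E₂)².
n₂ = 221 × (3.65/2.43)² = 221 × 2.256 = 498.58
Round up: n₂ = 499.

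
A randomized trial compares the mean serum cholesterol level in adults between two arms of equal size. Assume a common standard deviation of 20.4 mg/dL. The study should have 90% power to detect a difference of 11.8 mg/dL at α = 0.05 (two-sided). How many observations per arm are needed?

63 per group

For two equal groups, n per group = 2·((z_{α/2} + z_β)·σ/δ)².
z_{α/2} = 1.960; z_β = 1.282 (power 90%).
n = 2 × (3.242 × 20.4 / 11.8)² = 2 × 31.41 = 62.82
Round up: n = 63 per group.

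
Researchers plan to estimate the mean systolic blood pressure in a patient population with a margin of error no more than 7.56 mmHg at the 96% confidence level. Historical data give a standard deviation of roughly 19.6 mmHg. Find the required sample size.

29

For a mean, the margin of error is E = z·σ/√n, so n = (zσ/E)².
At 96% confidence, z = 2.054.
n = (2.054 × 19.6 / 7.56)² = 28.36
Round up: n = 29.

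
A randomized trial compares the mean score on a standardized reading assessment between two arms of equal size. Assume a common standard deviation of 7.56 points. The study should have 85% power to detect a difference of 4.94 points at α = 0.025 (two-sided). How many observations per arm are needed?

For two equal groups, n per group = 2·((z_{α/2} + z_β)·σ/δ)².
z_{α/2} = 2.241; z_β = 1.036 (power 85%).
n = 2 × (3.277 × 7.56 / 4.94)² = 2 × 25.15 = 50.30
Round up: n = 51 per group.

51 per group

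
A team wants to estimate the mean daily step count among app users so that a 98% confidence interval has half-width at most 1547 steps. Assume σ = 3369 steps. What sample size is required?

n = 26

For a mean, the margin of error is E = z·σ/√n, so n = (zσ/E)².
At 98% confidence, z = 2.326.
n = (2.326 × 3369 / 1547)² = 25.66
Round up: n = 26.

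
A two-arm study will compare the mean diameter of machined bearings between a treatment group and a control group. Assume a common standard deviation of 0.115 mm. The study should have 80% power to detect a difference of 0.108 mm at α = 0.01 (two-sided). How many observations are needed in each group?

27 per group

For two equal groups, n per group = 2·((z_{α/2} + z_β)·σ/δ)².
z_{α/2} = 2.576; z_β = 0.842 (power 80%).
n = 2 × (3.418 × 0.115 / 0.108)² = 2 × 13.25 = 26.50
Round up: n = 27 per group.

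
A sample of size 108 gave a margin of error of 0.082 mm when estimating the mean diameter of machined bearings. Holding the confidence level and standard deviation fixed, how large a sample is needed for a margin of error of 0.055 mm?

241

Margin of error scales as 1/√n, so n₂ = n₁·(E₁/E₂)².
n₂ = 108 × (0.082/0.055)² = 108 × 2.223 = 240.08
Round up: n₂ = 241.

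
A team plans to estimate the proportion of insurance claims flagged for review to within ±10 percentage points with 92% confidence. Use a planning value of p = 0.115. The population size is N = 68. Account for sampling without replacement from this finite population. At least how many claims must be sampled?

For a proportion with margin E = 0.1 at 92% confidence, z = 1.751.
n = p̂(1−p̂)(z/E)² = 0.115 × 0.885 × (1.751/0.1)² = 31.20 — call this n₀.
Finite-population correction with N = 68: n = n₀ / (1 + (n₀−1)/N) = 31.20 / 1.444 = 21.61
Round up: n = 22.

22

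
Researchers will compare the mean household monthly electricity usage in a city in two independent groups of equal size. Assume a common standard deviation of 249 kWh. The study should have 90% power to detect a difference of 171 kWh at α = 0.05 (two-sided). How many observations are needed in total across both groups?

For two equal groups, n per group = 2·((z_{α/2} + z_β)·σ/δ)².
z_{α/2} = 1.960; z_β = 1.282 (power 90%).
n = 2 × (3.242 × 249 / 171)² = 2 × 22.29 = 44.58
Round up: n = 45 per group.
Total across both groups: 2 × 45 = 90.

90 total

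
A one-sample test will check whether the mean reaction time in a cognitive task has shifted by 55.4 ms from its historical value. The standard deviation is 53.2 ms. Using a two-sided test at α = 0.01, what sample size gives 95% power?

For a one-sample z-test, n = ((z_{α/2} + z_β)·σ/δ)².
z_{α/2} = 2.576 (two-sided α = 0.01); z_β = 1.645 (power 95% → β = 0.05).
n = (4.221 × 53.2 / 55.4)² = 16.43
Round up: n = 17.

17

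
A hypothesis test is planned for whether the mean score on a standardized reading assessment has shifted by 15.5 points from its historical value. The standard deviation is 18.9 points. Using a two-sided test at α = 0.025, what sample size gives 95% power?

23

For a one-sample z-test, n = ((z_{α/2} + z_β)·σ/δ)².
z_{α/2} = 2.241 (two-sided α = 0.025); z_β = 1.645 (power 95% → β = 0.05).
n = (3.886 × 18.9 / 15.5)² = 22.45
Round up: n = 23.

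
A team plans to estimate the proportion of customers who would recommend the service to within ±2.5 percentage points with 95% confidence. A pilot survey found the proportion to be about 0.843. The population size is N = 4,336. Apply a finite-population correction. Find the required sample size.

686

For a proportion with margin E = 0.025 at 95% confidence, z = 1.960.
n = p̂(1−p̂)(z/E)² = 0.843 × 0.157 × (1.960/0.025)² = 813.50 — call this n₀.
Finite-population correction with N = 4,336: n = n₀ / (1 + (n₀−1)/N) = 813.50 / 1.187 = 685.34
Round up: n = 686.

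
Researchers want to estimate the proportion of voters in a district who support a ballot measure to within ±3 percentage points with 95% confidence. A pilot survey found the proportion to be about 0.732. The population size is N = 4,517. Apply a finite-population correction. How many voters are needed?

n = 707

For a proportion with margin E = 0.03 at 95% confidence, z = 1.960.
n = p̂(1−p̂)(z/E)² = 0.732 × 0.268 × (1.960/0.03)² = 837.37 — call this n₀.
Finite-population correction with N = 4,517: n = n₀ / (1 + (n₀−1)/N) = 837.37 / 1.185 = 706.64
Round up: n = 707.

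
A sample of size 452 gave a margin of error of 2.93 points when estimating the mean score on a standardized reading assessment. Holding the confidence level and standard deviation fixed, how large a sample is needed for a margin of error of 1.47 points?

1796

Margin of error scales as 1/√n, so n₂ = n₁·(E₁/E₂)².
n₂ = 452 × (2.93/1.47)² = 452 × 3.973 = 1795.80
Round up: n₂ = 1796.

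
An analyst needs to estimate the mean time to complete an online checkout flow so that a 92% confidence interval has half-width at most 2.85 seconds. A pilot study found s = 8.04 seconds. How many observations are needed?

n = 25

For a mean, the margin of error is E = z·σ/√n, so n = (zσ/E)².
At 92% confidence, z = 1.751.
n = (1.751 × 8.04 / 2.85)² = 24.40
Round up: n = 25.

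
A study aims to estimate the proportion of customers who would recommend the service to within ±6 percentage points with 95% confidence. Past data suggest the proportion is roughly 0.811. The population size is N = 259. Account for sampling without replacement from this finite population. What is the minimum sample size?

For a proportion with margin E = 0.06 at 95% confidence, z = 1.960.
n = p̂(1−p̂)(z/E)² = 0.811 × 0.189 × (1.960/0.06)² = 163.57 — call this n₀.
Finite-population correction with N = 259: n = n₀ / (1 + (n₀−1)/N) = 163.57 / 1.628 = 100.47
Round up: n = 101.

n = 101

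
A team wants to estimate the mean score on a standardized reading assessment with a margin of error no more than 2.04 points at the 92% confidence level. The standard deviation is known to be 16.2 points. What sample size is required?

For a mean, the margin of error is E = z·σ/√n, so n = (zσ/E)².
At 92% confidence, z = 1.751.
n = (1.751 × 16.2 / 2.04)² = 193.35
Round up: n = 194.

n = 194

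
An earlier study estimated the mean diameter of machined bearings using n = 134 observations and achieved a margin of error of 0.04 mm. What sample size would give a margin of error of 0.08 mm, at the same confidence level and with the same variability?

Margin of error scales as 1/√n, so n₂ = n₁·(E₁/E₂)².
n₂ = 134 × (0.04/0.08)² = 134 × 0.25 = 33.50
Round up: n₂ = 34.

n = 34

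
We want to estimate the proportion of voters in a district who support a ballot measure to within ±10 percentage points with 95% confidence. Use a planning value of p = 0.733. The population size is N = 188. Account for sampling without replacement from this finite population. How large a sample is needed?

54

For a proportion with margin E = 0.1 at 95% confidence, z = 1.960.
n = p̂(1−p̂)(z/E)² = 0.733 × 0.267 × (1.960/0.1)² = 75.18 — call this n₀.
Finite-population correction with N = 188: n = n₀ / (1 + (n₀−1)/N) = 75.18 / 1.395 = 53.89
Round up: n = 54.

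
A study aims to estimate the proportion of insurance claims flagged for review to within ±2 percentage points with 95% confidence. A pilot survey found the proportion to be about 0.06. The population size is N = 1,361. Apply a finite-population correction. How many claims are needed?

For a proportion with margin E = 0.02 at 95% confidence, z = 1.960.
n = p̂(1−p̂)(z/E)² = 0.06 × 0.94 × (1.960/0.02)² = 541.67 — call this n₀.
Finite-population correction with N = 1,361: n = n₀ / (1 + (n₀−1)/N) = 541.67 / 1.397 = 387.74
Round up: n = 388.

n = 388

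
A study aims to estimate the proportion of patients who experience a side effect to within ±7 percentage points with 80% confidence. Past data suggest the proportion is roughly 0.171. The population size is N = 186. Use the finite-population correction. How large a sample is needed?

n = 39

For a proportion with margin E = 0.07 at 80% confidence, z = 1.282.
n = p̂(1−p̂)(z/E)² = 0.171 × 0.829 × (1.282/0.07)² = 47.55 — call this n₀.
Finite-population correction with N = 186: n = n₀ / (1 + (n₀−1)/N) = 47.55 / 1.25 = 38.04
Round up: n = 39.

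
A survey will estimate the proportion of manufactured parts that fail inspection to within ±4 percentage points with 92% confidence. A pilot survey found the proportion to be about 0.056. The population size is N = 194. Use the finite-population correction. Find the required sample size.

For a proportion with margin E = 0.04 at 92% confidence, z = 1.751.
n = p̂(1−p̂)(z/E)² = 0.056 × 0.944 × (1.751/0.04)² = 101.30 — call this n₀.
Finite-population correction with N = 194: n = n₀ / (1 + (n₀−1)/N) = 101.30 / 1.517 = 66.78
Round up: n = 67.

67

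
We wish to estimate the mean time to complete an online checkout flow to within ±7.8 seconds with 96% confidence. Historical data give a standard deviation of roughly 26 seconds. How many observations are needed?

47

For a mean, the margin of error is E = z·σ/√n, so n = (zσ/E)².
At 96% confidence, z = 2.054.
n = (2.054 × 26 / 7.8)² = 46.88
Round up: n = 47.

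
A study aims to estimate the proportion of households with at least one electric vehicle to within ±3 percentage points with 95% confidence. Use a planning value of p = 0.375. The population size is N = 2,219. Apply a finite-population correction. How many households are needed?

For a proportion with margin E = 0.03 at 95% confidence, z = 1.960.
n = p̂(1−p̂)(z/E)² = 0.375 × 0.625 × (1.960/0.03)² = 1000.42 — call this n₀.
Finite-population correction with N = 2,219: n = n₀ / (1 + (n₀−1)/N) = 1000.42 / 1.45 = 689.94
Round up: n = 690.

690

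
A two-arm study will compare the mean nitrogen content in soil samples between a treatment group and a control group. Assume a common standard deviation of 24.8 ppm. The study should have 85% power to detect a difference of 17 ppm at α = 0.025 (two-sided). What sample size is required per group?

46 per group

For two equal groups, n per group = 2·((z_{α/2} + z_β)·σ/δ)².
z_{α/2} = 2.241; z_β = 1.036 (power 85%).
n = 2 × (3.277 × 24.8 / 17)² = 2 × 22.85 = 45.70
Round up: n = 46 per group.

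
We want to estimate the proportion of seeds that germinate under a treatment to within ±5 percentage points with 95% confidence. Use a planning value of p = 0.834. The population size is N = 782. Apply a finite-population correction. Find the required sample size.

For a proportion with margin E = 0.05 at 95% confidence, z = 1.960.
n = p̂(1−p̂)(z/E)² = 0.834 × 0.166 × (1.960/0.05)² = 212.74 — call this n₀.
Finite-population correction with N = 782: n = n₀ / (1 + (n₀−1)/N) = 212.74 / 1.271 = 167.38
Round up: n = 168.

168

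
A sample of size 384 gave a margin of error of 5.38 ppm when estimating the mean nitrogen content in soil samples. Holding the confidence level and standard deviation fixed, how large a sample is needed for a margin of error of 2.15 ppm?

n = 2405

Margin of error scales as 1/√n, so n₂ = n₁·(E₁/E₂)².
n₂ = 384 × (5.38/2.15)² = 384 × 6.262 = 2404.61
Round up: n₂ = 2405.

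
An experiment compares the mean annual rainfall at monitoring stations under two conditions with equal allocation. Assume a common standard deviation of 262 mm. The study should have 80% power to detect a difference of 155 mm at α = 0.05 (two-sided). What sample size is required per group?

For two equal groups, n per group = 2·((z_{α/2} + z_β)·σ/δ)².
z_{α/2} = 1.960; z_β = 0.842 (power 80%).
n = 2 × (2.802 × 262 / 155)² = 2 × 22.43 = 44.86
Round up: n = 45 per group.

45 per group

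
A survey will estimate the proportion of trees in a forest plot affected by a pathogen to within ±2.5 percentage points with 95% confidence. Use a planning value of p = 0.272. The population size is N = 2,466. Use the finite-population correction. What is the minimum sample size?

For a proportion with margin E = 0.025 at 95% confidence, z = 1.960.
n = p̂(1−p̂)(z/E)² = 0.272 × 0.728 × (1.960/0.025)² = 1217.12 — call this n₀.
Finite-population correction with N = 2,466: n = n₀ / (1 + (n₀−1)/N) = 1217.12 / 1.493 = 815.22
Round up: n = 816.

816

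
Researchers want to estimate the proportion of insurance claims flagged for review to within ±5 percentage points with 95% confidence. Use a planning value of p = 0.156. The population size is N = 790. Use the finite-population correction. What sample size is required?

162

For a proportion with margin E = 0.05 at 95% confidence, z = 1.960.
n = p̂(1−p̂)(z/E)² = 0.156 × 0.844 × (1.960/0.05)² = 202.32 — call this n₀.
Finite-population correction with N = 790: n = n₀ / (1 + (n₀−1)/N) = 202.32 / 1.255 = 161.21
Round up: n = 162.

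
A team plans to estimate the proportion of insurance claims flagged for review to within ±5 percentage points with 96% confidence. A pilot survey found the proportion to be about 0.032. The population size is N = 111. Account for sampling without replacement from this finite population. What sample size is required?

36

For a proportion with margin E = 0.05 at 96% confidence, z = 2.054.
n = p̂(1−p̂)(z/E)² = 0.032 × 0.968 × (2.054/0.05)² = 52.27 — call this n₀.
Finite-population correction with N = 111: n = n₀ / (1 + (n₀−1)/N) = 52.27 / 1.462 = 35.75
Round up: n = 36.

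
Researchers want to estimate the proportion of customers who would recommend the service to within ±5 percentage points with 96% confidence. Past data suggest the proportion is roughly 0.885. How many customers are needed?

For a proportion with margin E = 0.05 at 96% confidence, z = 2.054.
n = p̂(1−p̂)(z/E)² = 0.885 × 0.115 × (2.054/0.05)² = 171.75
Round up: n = 172.

172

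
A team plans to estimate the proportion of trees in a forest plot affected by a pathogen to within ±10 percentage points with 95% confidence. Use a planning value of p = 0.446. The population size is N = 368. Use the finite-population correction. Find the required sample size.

For a proportion with margin E = 0.1 at 95% confidence, z = 1.960.
n = p̂(1−p̂)(z/E)² = 0.446 × 0.554 × (1.960/0.1)² = 94.92 — call this n₀.
Finite-population correction with N = 368: n = n₀ / (1 + (n₀−1)/N) = 94.92 / 1.255 = 75.63
Round up: n = 76.

76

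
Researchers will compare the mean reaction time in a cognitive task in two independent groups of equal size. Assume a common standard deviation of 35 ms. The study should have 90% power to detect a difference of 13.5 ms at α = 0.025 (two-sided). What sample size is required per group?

For two equal groups, n per group = 2·((z_{α/2} + z_β)·σ/δ)².
z_{α/2} = 2.241; z_β = 1.282 (power 90%).
n = 2 × (3.523 × 35 / 13.5)² = 2 × 83.42 = 166.84
Round up: n = 167 per group.

167 per group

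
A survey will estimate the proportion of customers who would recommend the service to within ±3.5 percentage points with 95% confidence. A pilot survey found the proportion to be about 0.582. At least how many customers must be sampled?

763

For a proportion with margin E = 0.035 at 95% confidence, z = 1.960.
n = p̂(1−p̂)(z/E)² = 0.582 × 0.418 × (1.960/0.035)² = 762.91
Round up: n = 763.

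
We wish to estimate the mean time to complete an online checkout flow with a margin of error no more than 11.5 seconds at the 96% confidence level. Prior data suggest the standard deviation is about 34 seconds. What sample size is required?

For a mean, the margin of error is E = z·σ/√n, so n = (zσ/E)².
At 96% confidence, z = 2.054.
n = (2.054 × 34 / 11.5)² = 36.88
Round up: n = 37.

37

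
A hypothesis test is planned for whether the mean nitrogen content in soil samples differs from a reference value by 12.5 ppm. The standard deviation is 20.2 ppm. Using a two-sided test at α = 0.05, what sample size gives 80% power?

For a one-sample z-test, n = ((z_{α/2} + z_β)·σ/δ)².
z_{α/2} = 1.960 (two-sided α = 0.05); z_β = 0.842 (power 80% → β = 0.2).
n = (2.802 × 20.2 / 12.5)² = 20.50
Round up: n = 21.

21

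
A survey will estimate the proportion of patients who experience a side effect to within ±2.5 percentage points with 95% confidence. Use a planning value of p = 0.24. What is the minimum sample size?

For a proportion with margin E = 0.025 at 95% confidence, z = 1.960.
n = p̂(1−p̂)(z/E)² = 0.24 × 0.76 × (1.960/0.025)² = 1121.13
Round up: n = 1122.

1122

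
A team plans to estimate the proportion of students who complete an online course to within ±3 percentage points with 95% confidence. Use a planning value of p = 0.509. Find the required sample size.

1067

For a proportion with margin E = 0.03 at 95% confidence, z = 1.960.
n = p̂(1−p̂)(z/E)² = 0.509 × 0.491 × (1.960/0.03)² = 1066.77
Round up: n = 1067.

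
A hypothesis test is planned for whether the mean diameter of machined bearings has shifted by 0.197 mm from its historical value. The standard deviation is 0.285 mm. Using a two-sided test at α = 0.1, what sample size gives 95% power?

23

For a one-sample z-test, n = ((z_{α/2} + z_β)·σ/δ)².
z_{α/2} = 1.645 (two-sided α = 0.1); z_β = 1.645 (power 95% → β = 0.05).
n = (3.290 × 0.285 / 0.197)² = 22.65
Round up: n = 23.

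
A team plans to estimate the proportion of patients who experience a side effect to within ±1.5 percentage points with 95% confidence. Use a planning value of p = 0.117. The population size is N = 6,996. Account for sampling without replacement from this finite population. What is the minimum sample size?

n = 1409

For a proportion with margin E = 0.015 at 95% confidence, z = 1.960.
n = p̂(1−p̂)(z/E)² = 0.117 × 0.883 × (1.960/0.015)² = 1763.91 — call this n₀.
Finite-population correction with N = 6,996: n = n₀ / (1 + (n₀−1)/N) = 1763.91 / 1.252 = 1408.87
Round up: n = 1409.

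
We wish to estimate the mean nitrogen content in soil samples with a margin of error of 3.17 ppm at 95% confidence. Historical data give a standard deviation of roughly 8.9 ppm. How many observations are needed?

For a mean, the margin of error is E = z·σ/√n, so n = (zσ/E)².
At 95% confidence, z = 1.960.
n = (1.960 × 8.9 / 3.17)² = 30.28
Round up: n = 31.

31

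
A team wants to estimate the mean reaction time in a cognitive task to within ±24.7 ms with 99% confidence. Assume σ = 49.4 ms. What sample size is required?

For a mean, the margin of error is E = z·σ/√n, so n = (zσ/E)².
At 99% confidence, z = 2.576.
n = (2.576 × 49.4 / 24.7)² = 26.54
Round up: n = 27.

27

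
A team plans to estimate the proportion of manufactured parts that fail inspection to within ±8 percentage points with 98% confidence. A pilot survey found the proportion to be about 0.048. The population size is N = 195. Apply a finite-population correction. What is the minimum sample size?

33

For a proportion with margin E = 0.08 at 98% confidence, z = 2.326.
n = p̂(1−p̂)(z/E)² = 0.048 × 0.952 × (2.326/0.08)² = 38.63 — call this n₀.
Finite-population correction with N = 195: n = n₀ / (1 + (n₀−1)/N) = 38.63 / 1.193 = 32.38
Round up: n = 33.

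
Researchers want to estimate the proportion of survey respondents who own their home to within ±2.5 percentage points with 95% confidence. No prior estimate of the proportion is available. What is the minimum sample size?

For a proportion with margin E = 0.025 at 95% confidence, z = 1.960.
With no prior estimate, use p = 0.5, which maximizes p(1−p) at 0.25.
n = 0.25 × (z/E)² = 0.25 × (1.960/0.025)² = 1536.64
Round up: n = 1537.

n = 1537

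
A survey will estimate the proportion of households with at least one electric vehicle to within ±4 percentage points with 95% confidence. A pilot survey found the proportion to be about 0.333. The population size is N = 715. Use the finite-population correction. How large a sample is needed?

n = 306

For a proportion with margin E = 0.04 at 95% confidence, z = 1.960.
n = p̂(1−p̂)(z/E)² = 0.333 × 0.667 × (1.960/0.04)² = 533.29 — call this n₀.
Finite-population correction with N = 715: n = n₀ / (1 + (n₀−1)/N) = 533.29 / 1.744 = 305.79
Round up: n = 306.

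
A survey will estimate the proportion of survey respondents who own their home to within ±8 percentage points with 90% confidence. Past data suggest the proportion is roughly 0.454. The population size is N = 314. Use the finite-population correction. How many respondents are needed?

For a proportion with margin E = 0.08 at 90% confidence, z = 1.645.
n = p̂(1−p̂)(z/E)² = 0.454 × 0.546 × (1.645/0.08)² = 104.81 — call this n₀.
Finite-population correction with N = 314: n = n₀ / (1 + (n₀−1)/N) = 104.81 / 1.331 = 78.75
Round up: n = 79.

79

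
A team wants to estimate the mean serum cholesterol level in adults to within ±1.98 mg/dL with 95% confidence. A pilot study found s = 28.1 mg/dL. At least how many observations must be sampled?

For a mean, the margin of error is E = z·σ/√n, so n = (zσ/E)².
At 95% confidence, z = 1.960.
n = (1.960 × 28.1 / 1.98)² = 773.74
Round up: n = 774.

n = 774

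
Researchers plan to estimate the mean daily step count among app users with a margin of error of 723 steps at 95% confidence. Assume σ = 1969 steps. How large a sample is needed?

n = 29

For a mean, the margin of error is E = z·σ/√n, so n = (zσ/E)².
At 95% confidence, z = 1.960.
n = (1.960 × 1969 / 723)² = 28.49
Round up: n = 29.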